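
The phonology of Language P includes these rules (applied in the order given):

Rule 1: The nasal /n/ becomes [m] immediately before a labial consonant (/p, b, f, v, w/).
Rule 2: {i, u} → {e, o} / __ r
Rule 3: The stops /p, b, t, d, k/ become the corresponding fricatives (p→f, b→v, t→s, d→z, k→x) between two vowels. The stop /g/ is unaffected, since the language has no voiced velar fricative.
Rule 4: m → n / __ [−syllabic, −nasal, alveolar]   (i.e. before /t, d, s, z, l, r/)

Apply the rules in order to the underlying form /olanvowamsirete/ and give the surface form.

olamvowanserese

Rule 1 (nasal place assimilation): /n/ precedes the labial consonant /v/, so it assimilates in place to [m]. /olanvowamsirete/ → olamvowamsirete.
Rule 2 (pre-rhotic lowering): /i/ is a high vowel immediately before /r/, so it lowers to [e]. /olamvowamsirete/ → olamvowamserete.
Rule 3 (intervocalic spirantization): /t/ is a stop between vowels /e/ and /e/, so it spirantizes to the fricative [s]. /olamvowamserete/ → olamvowamserese.
Rule 4 (nasal place assimilation): /m/ precedes the alveolar consonant /s/, so it assimilates in place to [n]. /olamvowamserese/ → olamvowanserese.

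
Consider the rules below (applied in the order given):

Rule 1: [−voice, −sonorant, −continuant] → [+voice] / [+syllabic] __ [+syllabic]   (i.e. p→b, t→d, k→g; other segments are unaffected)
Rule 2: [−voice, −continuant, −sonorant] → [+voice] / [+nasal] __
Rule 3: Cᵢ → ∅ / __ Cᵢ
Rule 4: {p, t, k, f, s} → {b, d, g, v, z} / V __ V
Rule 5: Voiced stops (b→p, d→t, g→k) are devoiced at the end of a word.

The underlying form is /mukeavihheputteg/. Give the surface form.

mugeavihebudek

Rule 1 (intervocalic voicing): /k/ is a voiceless stop between vowels /u/ and /e/, so it voices to [g]. /p/ is a voiceless stop between vowels /e/ and /u/, so it voices to [b]. /mukeavihheputteg/ → mugeavihhebutteg.
Rule 2 (post-nasal voicing): no segment meets the environment; /mugeavihhebutteg/ is unchanged.
Rule 3 (degemination): /hh/ is a geminate; the first /h/ deletes. /tt/ is a geminate; the first /t/ deletes. /mugeavihhebutteg/ → mugeavihebuteg.
Rule 4 (intervocalic voicing): /t/ is a voiceless obstruent between vowels /u/ and /e/, so it voices to [d]. /mugeavihebuteg/ → mugeavihebudeg.
Rule 5 (final devoicing): /g/ is a voiced stop in word-final position, so it devoices to [k]. /mugeavihebudeg/ → mugeavihebudek.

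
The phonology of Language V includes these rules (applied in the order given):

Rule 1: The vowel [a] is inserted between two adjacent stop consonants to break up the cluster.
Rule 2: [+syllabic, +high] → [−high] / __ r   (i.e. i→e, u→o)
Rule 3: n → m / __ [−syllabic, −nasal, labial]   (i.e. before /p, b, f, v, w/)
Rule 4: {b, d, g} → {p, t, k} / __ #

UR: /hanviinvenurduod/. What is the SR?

Rule 1 (stop-cluster a-epenthesis): no segment meets the environment; /hanviinvenurduod/ is unchanged.
Rule 2 (pre-rhotic lowering): /u/ is a high vowel immediately before /r/, so it lowers to [o]. /hanviinvenurduod/ → hanviinvenorduod.
Rule 3 (nasal place assimilation): /n/ precedes the labial consonant /v/, so it assimilates in place to [m]. /n/ precedes the labial consonant /v/, so it assimilates in place to [m]. /hanviinvenorduod/ → hamviimvenorduod.
Rule 4 (final devoicing): /d/ is a voiced stop in word-final position, so it devoices to [t]. /hamviimvenorduod/ → hamviimvenorduot.

hamviimvenorduot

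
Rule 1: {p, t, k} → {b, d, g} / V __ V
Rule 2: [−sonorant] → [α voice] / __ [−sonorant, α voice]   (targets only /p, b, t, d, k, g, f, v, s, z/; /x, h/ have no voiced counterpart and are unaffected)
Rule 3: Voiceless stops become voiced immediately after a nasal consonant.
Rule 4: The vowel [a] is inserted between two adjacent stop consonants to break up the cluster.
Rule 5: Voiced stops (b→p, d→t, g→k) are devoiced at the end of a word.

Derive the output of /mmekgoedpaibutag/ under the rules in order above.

mmegagoetapaibudak

Rule 1 (intervocalic voicing): /t/ is a voiceless stop between vowels /u/ and /a/, so it voices to [d]. /mmekgoedpaibutag/ → mmekgoedpaibudag.
Rule 2 (regressive voicing assimilation): /k/ precedes the voiced obstruent /g/, so it voices to [g] by assimilation. /d/ precedes the voiceless obstruent /p/, so it devoices to [t] by assimilation. /mmekgoedpaibudag/ → mmeggoetpaibudag.
Rule 3 (post-nasal voicing): no segment meets the environment; /mmeggoetpaibudag/ is unchanged.
Rule 4 (stop-cluster a-epenthesis): /g/ and /g/ form a stop–stop cluster, so [a] is inserted between them. /t/ and /p/ form a stop–stop cluster, so [a] is inserted between them. /mmeggoetpaibudag/ → mmegagoetapaibudag.
Rule 5 (final devoicing): /g/ is a voiced stop in word-final position, so it devoices to [k]. /mmegagoetapaibudag/ → mmegagoetapaibudak.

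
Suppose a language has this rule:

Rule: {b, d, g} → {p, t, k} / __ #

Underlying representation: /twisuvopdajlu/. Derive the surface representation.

twisuvopdajlu

No segment of /twisuvopdajlu/ meets the structural description of the rule, so the form surfaces unchanged.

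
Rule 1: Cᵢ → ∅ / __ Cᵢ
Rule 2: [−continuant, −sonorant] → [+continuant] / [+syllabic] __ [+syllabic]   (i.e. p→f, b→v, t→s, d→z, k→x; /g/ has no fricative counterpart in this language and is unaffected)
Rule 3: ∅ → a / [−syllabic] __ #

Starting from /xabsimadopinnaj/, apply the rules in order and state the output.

xabsimazofinaja

Rule 1 (degemination): /nn/ is a geminate; the first /n/ deletes. /xabsimadopinnaj/ → xabsimadopinaj.
Rule 2 (intervocalic spirantization): /d/ is a stop between vowels /a/ and /o/, so it spirantizes to the fricative [z]. /p/ is a stop between vowels /o/ and /i/, so it spirantizes to the fricative [f]. /xabsimadopinaj/ → xabsimazofinaj.
Rule 3 (final a-epenthesis): the form ends in the consonant /j/, so [a] is inserted word-finally. /xabsimazofinaj/ → xabsimazofinaja.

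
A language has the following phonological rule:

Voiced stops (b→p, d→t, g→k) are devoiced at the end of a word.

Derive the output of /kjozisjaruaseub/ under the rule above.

/b/ is a voiced stop in word-final position, so it devoices to [p].
Surface form: [kjozisjaruaseup].

kjozisjaruaseup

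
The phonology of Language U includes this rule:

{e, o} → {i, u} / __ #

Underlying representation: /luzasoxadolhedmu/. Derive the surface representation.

No segment of /luzasoxadolhedmu/ meets the structural description of the rule, so the form surfaces unchanged.

luzasoxadolhedmu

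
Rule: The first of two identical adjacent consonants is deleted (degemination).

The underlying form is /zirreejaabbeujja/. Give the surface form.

/rr/ is a geminate; the first /r/ deletes.
/bb/ is a geminate; the first /b/ deletes.
/jj/ is a geminate; the first /j/ deletes.
The other instances of /z/, /r/, /j/, /b/ do not occur in the required environment and remain unchanged.
Surface form: [zireejaabeuja].

zireejaabeuja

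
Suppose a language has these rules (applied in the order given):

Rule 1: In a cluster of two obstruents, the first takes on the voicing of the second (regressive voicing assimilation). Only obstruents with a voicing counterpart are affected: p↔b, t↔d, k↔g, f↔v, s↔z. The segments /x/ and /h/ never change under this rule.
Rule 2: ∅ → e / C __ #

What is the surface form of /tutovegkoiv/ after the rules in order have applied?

tutovekkoive

Rule 1 (regressive voicing assimilation): /g/ precedes the voiceless obstruent /k/, so it devoices to [k] by assimilation. /tutovegkoiv/ → tutovekkoiv.
Rule 2 (final e-epenthesis): the form ends in the consonant /v/, so [e] is inserted word-finally. /tutovekkoiv/ → tutovekkoive.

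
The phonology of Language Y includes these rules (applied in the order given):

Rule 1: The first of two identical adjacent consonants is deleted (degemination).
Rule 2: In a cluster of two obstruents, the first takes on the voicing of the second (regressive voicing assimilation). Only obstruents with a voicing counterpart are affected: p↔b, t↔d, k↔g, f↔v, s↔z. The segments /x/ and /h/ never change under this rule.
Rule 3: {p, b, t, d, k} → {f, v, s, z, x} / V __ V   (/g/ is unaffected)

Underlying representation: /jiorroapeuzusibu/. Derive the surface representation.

Rule 1 (degemination): /rr/ is a geminate; the first /r/ deletes. /jiorroapeuzusibu/ → jioroapeuzusibu.
Rule 2 (regressive voicing assimilation): no segment meets the environment; /jioroapeuzusibu/ is unchanged.
Rule 3 (intervocalic spirantization): /p/ is a stop between vowels /a/ and /e/, so it spirantizes to the fricative [f]. /b/ is a stop between vowels /i/ and /u/, so it spirantizes to the fricative [v]. /jioroapeuzusibu/ → jioroafeuzusivu.

jioroafeuzusivu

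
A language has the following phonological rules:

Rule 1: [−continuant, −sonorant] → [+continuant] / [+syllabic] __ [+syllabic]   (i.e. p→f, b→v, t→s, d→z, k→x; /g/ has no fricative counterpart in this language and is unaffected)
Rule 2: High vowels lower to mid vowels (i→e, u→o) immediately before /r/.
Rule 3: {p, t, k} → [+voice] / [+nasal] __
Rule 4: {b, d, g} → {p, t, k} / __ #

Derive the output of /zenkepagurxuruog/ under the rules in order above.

zengefagorxoruok

Rule 1 (intervocalic spirantization): /p/ is a stop between vowels /e/ and /a/, so it spirantizes to the fricative [f]. /zenkepagurxuruog/ → zenkefagurxuruog.
Rule 2 (pre-rhotic lowering): /u/ is a high vowel immediately before /r/, so it lowers to [o]. /u/ is a high vowel immediately before /r/, so it lowers to [o]. /zenkefagurxuruog/ → zenkefagorxoruog.
Rule 3 (post-nasal voicing): /k/ is a voiceless stop immediately after the nasal /n/, so it voices to [g]. /zenkefagorxoruog/ → zengefagorxoruog.
Rule 4 (final devoicing): /g/ is a voiced stop in word-final position, so it devoices to [k]. /zengefagorxoruog/ → zengefagorxoruok.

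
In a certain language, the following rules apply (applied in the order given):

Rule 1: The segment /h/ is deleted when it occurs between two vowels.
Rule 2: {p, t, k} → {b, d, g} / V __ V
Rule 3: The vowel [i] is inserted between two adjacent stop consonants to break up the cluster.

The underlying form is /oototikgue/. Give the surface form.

oododikigue

Rule 1 (intervocalic h-deletion): no segment meets the environment; /oototikgue/ is unchanged.
Rule 2 (intervocalic voicing): /t/ is a voiceless stop between vowels /o/ and /o/, so it voices to [d]. /t/ is a voiceless stop between vowels /o/ and /i/, so it voices to [d]. /oototikgue/ → oododikgue.
Rule 3 (stop-cluster i-epenthesis): /k/ and /g/ form a stop–stop cluster, so [i] is inserted between them. /oododikgue/ → oododikigue.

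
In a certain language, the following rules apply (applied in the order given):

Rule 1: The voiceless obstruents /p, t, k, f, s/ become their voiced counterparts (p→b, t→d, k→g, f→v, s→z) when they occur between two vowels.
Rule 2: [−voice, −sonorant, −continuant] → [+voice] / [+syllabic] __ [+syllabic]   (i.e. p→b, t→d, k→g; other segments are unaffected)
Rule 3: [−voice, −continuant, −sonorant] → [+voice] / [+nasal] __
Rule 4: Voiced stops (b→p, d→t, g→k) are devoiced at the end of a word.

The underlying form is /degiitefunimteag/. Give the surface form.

Rule 1 (intervocalic voicing): /t/ is a voiceless obstruent between vowels /i/ and /e/, so it voices to [d]. /f/ is a voiceless obstruent between vowels /e/ and /u/, so it voices to [v]. /degiitefunimteag/ → degiidevunimteag.
Rule 2 (intervocalic voicing): no segment meets the environment; /degiidevunimteag/ is unchanged.
Rule 3 (post-nasal voicing): /t/ is a voiceless stop immediately after the nasal /m/, so it voices to [d]. /degiidevunimteag/ → degiidevunimdeag.
Rule 4 (final devoicing): /g/ is a voiced stop in word-final position, so it devoices to [k]. /degiidevunimdeag/ → degiidevunimdeak.

degiidevunimdeak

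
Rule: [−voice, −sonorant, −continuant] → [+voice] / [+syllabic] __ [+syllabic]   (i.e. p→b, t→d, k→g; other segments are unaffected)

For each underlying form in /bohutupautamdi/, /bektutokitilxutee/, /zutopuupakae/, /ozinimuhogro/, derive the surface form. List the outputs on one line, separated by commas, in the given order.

bohudubaudamdi, bektudogidilxudee, zudobuubagae, ozinimuhogro

/bohutupautamdi/: /t/ is a voiceless stop between vowels /u/ and /u/, so it voices to [d]. /p/ is a voiceless stop between vowels /u/ and /a/, so it voices to [b]. /t/ is a voiceless stop between vowels /u/ and /a/, so it voices to [d]. → [bohudubaudamdi].
/bektutokitilxutee/: /t/ is a voiceless stop between vowels /u/ and /o/, so it voices to [d]. /k/ is a voiceless stop between vowels /o/ and /i/, so it voices to [g]. /t/ is a voiceless stop between vowels /i/ and /i/, so it voices to [d]. /t/ is a voiceless stop between vowels /u/ and /e/, so it voices to [d]. → [bektudogidilxudee].
/zutopuupakae/: /t/ is a voiceless stop between vowels /u/ and /o/, so it voices to [d]. /p/ is a voiceless stop between vowels /o/ and /u/, so it voices to [b]. /p/ is a voiceless stop between vowels /u/ and /a/, so it voices to [b]. /k/ is a voiceless stop between vowels /a/ and /a/, so it voices to [g]. → [zudobuubagae].
/ozinimuhogro/: the rule's environment is not met; surfaces unchanged as [ozinimuhogro].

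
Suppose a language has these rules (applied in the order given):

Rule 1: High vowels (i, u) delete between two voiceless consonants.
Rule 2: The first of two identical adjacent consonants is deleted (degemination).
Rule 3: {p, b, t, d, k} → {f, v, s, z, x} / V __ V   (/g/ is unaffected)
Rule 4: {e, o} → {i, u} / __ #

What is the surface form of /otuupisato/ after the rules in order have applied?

Rule 1 (high vowel syncope): /i/ is a high vowel flanked by voiceless consonants /p/ and /s/, so it deletes. /otuupisato/ → otuupsato.
Rule 2 (degemination): no segment meets the environment; /otuupsato/ is unchanged.
Rule 3 (intervocalic spirantization): /t/ is a stop between vowels /o/ and /u/, so it spirantizes to the fricative [s]. /t/ is a stop between vowels /a/ and /o/, so it spirantizes to the fricative [s]. /otuupsato/ → osuupsaso.
Rule 4 (final vowel raising): /o/ is a mid vowel in word-final position, so it raises to [u]. /osuupsaso/ → osuupsasu.

osuupsasu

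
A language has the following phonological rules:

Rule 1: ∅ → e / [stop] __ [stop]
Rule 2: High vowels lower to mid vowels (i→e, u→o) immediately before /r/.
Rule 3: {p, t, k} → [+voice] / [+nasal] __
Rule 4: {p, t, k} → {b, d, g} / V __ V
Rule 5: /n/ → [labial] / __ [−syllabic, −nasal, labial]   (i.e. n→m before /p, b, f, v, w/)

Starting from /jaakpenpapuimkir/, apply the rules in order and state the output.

Rule 1 (stop-cluster e-epenthesis): /k/ and /p/ form a stop–stop cluster, so [e] is inserted between them. /jaakpenpapuimkir/ → jaakepenpapuimkir.
Rule 2 (pre-rhotic lowering): /i/ is a high vowel immediately before /r/, so it lowers to [e]. /jaakepenpapuimkir/ → jaakepenpapuimker.
Rule 3 (post-nasal voicing): /p/ is a voiceless stop immediately after the nasal /n/, so it voices to [b]. /k/ is a voiceless stop immediately after the nasal /m/, so it voices to [g]. /jaakepenpapuimker/ → jaakepenbapuimger.
Rule 4 (intervocalic voicing): /k/ is a voiceless stop between vowels /a/ and /e/, so it voices to [g]. /p/ is a voiceless stop between vowels /e/ and /e/, so it voices to [b]. /p/ is a voiceless stop between vowels /a/ and /u/, so it voices to [b]. /jaakepenbapuimger/ → jaagebenbabuimger.
Rule 5 (nasal place assimilation): /n/ precedes the labial consonant /b/, so it assimilates in place to [m]. /jaagebenbabuimger/ → jaagebembabuimger.

jaagebembabuimger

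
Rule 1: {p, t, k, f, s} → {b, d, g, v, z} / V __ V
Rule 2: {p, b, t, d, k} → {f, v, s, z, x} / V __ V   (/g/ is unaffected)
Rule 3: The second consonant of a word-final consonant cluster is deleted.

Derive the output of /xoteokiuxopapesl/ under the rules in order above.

xozeogiuxovaves

Rule 1 (intervocalic voicing): /t/ is a voiceless obstruent between vowels /o/ and /e/, so it voices to [d]. /k/ is a voiceless obstruent between vowels /o/ and /i/, so it voices to [g]. /p/ is a voiceless obstruent between vowels /o/ and /a/, so it voices to [b]. /p/ is a voiceless obstruent between vowels /a/ and /e/, so it voices to [b]. /xoteokiuxopapesl/ → xodeogiuxobabesl.
Rule 2 (intervocalic spirantization): /d/ is a stop between vowels /o/ and /e/, so it spirantizes to the fricative [z]. /b/ is a stop between vowels /o/ and /a/, so it spirantizes to the fricative [v]. /b/ is a stop between vowels /a/ and /e/, so it spirantizes to the fricative [v]. /xodeogiuxobabesl/ → xozeogiuxovavesl.
Rule 3 (final cluster simplification): /l/ is the second consonant of a word-final cluster /sl/, so it deletes. /xozeogiuxovavesl/ → xozeogiuxovaves.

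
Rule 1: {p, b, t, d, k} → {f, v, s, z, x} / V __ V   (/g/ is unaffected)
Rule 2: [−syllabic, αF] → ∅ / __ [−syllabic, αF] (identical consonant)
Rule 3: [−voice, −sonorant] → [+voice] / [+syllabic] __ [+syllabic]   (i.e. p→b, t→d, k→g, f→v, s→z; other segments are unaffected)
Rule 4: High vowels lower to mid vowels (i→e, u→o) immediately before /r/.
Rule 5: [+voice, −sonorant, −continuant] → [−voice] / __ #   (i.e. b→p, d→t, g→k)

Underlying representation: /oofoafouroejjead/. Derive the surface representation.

oovoavooroejeat

Rule 1 (intervocalic spirantization): no segment meets the environment; /oofoafouroejjead/ is unchanged.
Rule 2 (degemination): /jj/ is a geminate; the first /j/ deletes. /oofoafouroejjead/ → oofoafouroejead.
Rule 3 (intervocalic voicing): /f/ is a voiceless obstruent between vowels /o/ and /o/, so it voices to [v]. /f/ is a voiceless obstruent between vowels /a/ and /o/, so it voices to [v]. /oofoafouroejead/ → oovoavouroejead.
Rule 4 (pre-rhotic lowering): /u/ is a high vowel immediately before /r/, so it lowers to [o]. /oovoavouroejead/ → oovoavooroejead.
Rule 5 (final devoicing): /d/ is a voiced stop in word-final position, so it devoices to [t]. /oovoavooroejead/ → oovoavooroejeat.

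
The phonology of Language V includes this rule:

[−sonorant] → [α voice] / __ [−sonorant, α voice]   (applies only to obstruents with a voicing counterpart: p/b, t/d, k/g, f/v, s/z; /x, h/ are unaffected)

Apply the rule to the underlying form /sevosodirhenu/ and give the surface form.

sevosodirhenu

No segment of /sevosodirhenu/ meets the structural description of the rule, so the form surfaces unchanged.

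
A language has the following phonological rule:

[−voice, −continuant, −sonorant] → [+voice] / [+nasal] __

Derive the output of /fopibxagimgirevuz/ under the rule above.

fopibxagimgirevuz

No segment of /fopibxagimgirevuz/ meets the structural description of the rule, so the form surfaces unchanged.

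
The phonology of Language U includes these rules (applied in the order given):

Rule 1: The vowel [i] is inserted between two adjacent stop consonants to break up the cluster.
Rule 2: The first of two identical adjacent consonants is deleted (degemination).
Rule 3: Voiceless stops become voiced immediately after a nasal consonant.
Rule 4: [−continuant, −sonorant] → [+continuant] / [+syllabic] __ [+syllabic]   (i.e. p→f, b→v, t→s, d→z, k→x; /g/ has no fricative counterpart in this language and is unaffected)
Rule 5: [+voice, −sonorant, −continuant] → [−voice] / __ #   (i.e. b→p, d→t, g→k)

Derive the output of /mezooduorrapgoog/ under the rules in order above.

mezoozuorafigook

Rule 1 (stop-cluster i-epenthesis): /p/ and /g/ form a stop–stop cluster, so [i] is inserted between them. /mezooduorrapgoog/ → mezooduorrapigoog.
Rule 2 (degemination): /rr/ is a geminate; the first /r/ deletes. /mezooduorrapigoog/ → mezooduorapigoog.
Rule 3 (post-nasal voicing): no segment meets the environment; /mezooduorapigoog/ is unchanged.
Rule 4 (intervocalic spirantization): /d/ is a stop between vowels /o/ and /u/, so it spirantizes to the fricative [z]. /p/ is a stop between vowels /a/ and /i/, so it spirantizes to the fricative [f]. /mezooduorapigoog/ → mezoozuorafigoog.
Rule 5 (final devoicing): /g/ is a voiced stop in word-final position, so it devoices to [k]. /mezoozuorafigoog/ → mezoozuorafigook.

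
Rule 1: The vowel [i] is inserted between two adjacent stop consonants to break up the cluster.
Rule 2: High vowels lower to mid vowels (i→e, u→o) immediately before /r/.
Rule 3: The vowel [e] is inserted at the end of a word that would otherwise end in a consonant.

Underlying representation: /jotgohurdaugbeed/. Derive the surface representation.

Rule 1 (stop-cluster i-epenthesis): /t/ and /g/ form a stop–stop cluster, so [i] is inserted between them. /g/ and /b/ form a stop–stop cluster, so [i] is inserted between them. /jotgohurdaugbeed/ → jotigohurdaugibeed.
Rule 2 (pre-rhotic lowering): /u/ is a high vowel immediately before /r/, so it lowers to [o]. /jotigohurdaugibeed/ → jotigohordaugibeed.
Rule 3 (final e-epenthesis): the form ends in the consonant /d/, so [e] is inserted word-finally. /jotigohordaugibeed/ → jotigohordaugibeede.

jotigohordaugibeede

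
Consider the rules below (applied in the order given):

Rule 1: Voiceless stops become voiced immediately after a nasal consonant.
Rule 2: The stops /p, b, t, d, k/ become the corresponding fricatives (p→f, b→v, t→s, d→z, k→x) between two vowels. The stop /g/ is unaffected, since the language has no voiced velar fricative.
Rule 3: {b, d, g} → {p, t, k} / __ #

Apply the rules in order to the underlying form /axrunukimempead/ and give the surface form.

Rule 1 (post-nasal voicing): /p/ is a voiceless stop immediately after the nasal /m/, so it voices to [b]. /axrunukimempead/ → axrunukimembead.
Rule 2 (intervocalic spirantization): /k/ is a stop between vowels /u/ and /i/, so it spirantizes to the fricative [x]. /axrunukimembead/ → axrunuximembead.
Rule 3 (final devoicing): /d/ is a voiced stop in word-final position, so it devoices to [t]. /axrunuximembead/ → axrunuximembeat.

axrunuximembeat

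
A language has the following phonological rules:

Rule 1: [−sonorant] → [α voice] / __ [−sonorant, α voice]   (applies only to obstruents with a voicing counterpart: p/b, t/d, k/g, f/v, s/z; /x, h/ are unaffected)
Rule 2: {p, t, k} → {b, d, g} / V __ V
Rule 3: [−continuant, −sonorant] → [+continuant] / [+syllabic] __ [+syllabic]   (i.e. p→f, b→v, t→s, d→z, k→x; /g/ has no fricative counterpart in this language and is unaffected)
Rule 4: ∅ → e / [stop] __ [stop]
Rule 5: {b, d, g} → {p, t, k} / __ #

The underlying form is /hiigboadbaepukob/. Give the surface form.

Rule 1 (regressive voicing assimilation): no segment meets the environment; /hiigboadbaepukob/ is unchanged.
Rule 2 (intervocalic voicing): /p/ is a voiceless stop between vowels /e/ and /u/, so it voices to [b]. /k/ is a voiceless stop between vowels /u/ and /o/, so it voices to [g]. /hiigboadbaepukob/ → hiigboadbaebugob.
Rule 3 (intervocalic spirantization): /b/ is a stop between vowels /e/ and /u/, so it spirantizes to the fricative [v]. /hiigboadbaebugob/ → hiigboadbaevugob.
Rule 4 (stop-cluster e-epenthesis): /g/ and /b/ form a stop–stop cluster, so [e] is inserted between them. /d/ and /b/ form a stop–stop cluster, so [e] is inserted between them. /hiigboadbaevugob/ → hiigeboadebaevugob.
Rule 5 (final devoicing): /b/ is a voiced stop in word-final position, so it devoices to [p]. /hiigeboadebaevugob/ → hiigeboadebaevugop.

hiigeboadebaevugop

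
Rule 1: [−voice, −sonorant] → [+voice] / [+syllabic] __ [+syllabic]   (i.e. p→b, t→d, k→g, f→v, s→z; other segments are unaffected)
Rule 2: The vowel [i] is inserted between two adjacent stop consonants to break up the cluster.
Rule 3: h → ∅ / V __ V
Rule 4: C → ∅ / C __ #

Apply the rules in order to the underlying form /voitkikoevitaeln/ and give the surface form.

voitikigoevidael

Rule 1 (intervocalic voicing): /k/ is a voiceless obstruent between vowels /i/ and /o/, so it voices to [g]. /t/ is a voiceless obstruent between vowels /i/ and /a/, so it voices to [d]. /voitkikoevitaeln/ → voitkigoevidaeln.
Rule 2 (stop-cluster i-epenthesis): /t/ and /k/ form a stop–stop cluster, so [i] is inserted between them. /voitkigoevidaeln/ → voitikigoevidaeln.
Rule 3 (intervocalic h-deletion): no segment meets the environment; /voitikigoevidaeln/ is unchanged.
Rule 4 (final cluster simplification): /n/ is the second consonant of a word-final cluster /ln/, so it deletes. /voitikigoevidaeln/ → voitikigoevidael.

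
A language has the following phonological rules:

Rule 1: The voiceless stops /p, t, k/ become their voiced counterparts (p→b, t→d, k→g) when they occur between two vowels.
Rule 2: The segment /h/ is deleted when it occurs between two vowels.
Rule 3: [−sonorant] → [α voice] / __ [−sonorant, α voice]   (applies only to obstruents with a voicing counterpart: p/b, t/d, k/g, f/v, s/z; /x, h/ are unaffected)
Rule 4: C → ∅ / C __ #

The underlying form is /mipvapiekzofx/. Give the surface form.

Rule 1 (intervocalic voicing): /p/ is a voiceless stop between vowels /a/ and /i/, so it voices to [b]. /mipvapiekzofx/ → mipvabiekzofx.
Rule 2 (intervocalic h-deletion): no segment meets the environment; /mipvabiekzofx/ is unchanged.
Rule 3 (regressive voicing assimilation): /p/ precedes the voiced obstruent /v/, so it voices to [b] by assimilation. /k/ precedes the voiced obstruent /z/, so it voices to [g] by assimilation. /mipvabiekzofx/ → mibvabiegzofx.
Rule 4 (final cluster simplification): /x/ is the second consonant of a word-final cluster /fx/, so it deletes. /mibvabiegzofx/ → mibvabiegzof.

mibvabiegzof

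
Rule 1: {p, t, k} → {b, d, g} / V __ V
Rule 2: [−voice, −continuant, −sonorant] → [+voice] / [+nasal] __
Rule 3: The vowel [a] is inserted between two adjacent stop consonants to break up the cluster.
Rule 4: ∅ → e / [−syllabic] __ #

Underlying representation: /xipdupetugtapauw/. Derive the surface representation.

xipadubedugatabauwe

Rule 1 (intervocalic voicing): /p/ is a voiceless stop between vowels /u/ and /e/, so it voices to [b]. /t/ is a voiceless stop between vowels /e/ and /u/, so it voices to [d]. /p/ is a voiceless stop between vowels /a/ and /a/, so it voices to [b]. /xipdupetugtapauw/ → xipdubedugtabauw.
Rule 2 (post-nasal voicing): no segment meets the environment; /xipdubedugtabauw/ is unchanged.
Rule 3 (stop-cluster a-epenthesis): /p/ and /d/ form a stop–stop cluster, so [a] is inserted between them. /g/ and /t/ form a stop–stop cluster, so [a] is inserted between them. /xipdubedugtabauw/ → xipadubedugatabauw.
Rule 4 (final e-epenthesis): the form ends in the consonant /w/, so [e] is inserted word-finally. /xipadubedugatabauw/ → xipadubedugatabauwe.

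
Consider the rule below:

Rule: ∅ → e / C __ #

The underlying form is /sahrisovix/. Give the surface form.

the form ends in the consonant /x/, so [e] is inserted word-finally.
Surface form: [sahrisovixe].

sahrisovixe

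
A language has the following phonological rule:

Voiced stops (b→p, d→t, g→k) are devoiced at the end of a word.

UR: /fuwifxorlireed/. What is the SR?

fuwifxorlireet

/d/ is a voiced stop in word-final position, so it devoices to [t].
Surface form: [fuwifxorlireet].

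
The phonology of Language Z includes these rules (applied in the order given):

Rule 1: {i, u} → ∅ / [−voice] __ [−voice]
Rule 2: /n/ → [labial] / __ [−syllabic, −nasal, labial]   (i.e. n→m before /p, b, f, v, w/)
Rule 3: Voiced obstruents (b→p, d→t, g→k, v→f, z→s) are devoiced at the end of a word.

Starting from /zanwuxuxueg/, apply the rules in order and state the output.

zamwuxxuek

Rule 1 (high vowel syncope): /u/ is a high vowel flanked by voiceless consonants /x/ and /x/, so it deletes. /zanwuxuxueg/ → zanwuxxueg.
Rule 2 (nasal place assimilation): /n/ precedes the labial consonant /w/, so it assimilates in place to [m]. /zanwuxxueg/ → zamwuxxueg.
Rule 3 (final devoicing): /g/ is a voiced obstruent in word-final position, so it devoices to [k]. /zamwuxxueg/ → zamwuxxuek.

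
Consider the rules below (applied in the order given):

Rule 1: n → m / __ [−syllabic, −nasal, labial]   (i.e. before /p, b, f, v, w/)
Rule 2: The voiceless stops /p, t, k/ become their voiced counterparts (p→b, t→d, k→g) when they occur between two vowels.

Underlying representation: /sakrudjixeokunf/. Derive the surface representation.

sakrudjixeogumf

Rule 1 (nasal place assimilation): /n/ precedes the labial consonant /f/, so it assimilates in place to [m]. /sakrudjixeokunf/ → sakrudjixeokumf.
Rule 2 (intervocalic voicing): /k/ is a voiceless stop between vowels /o/ and /u/, so it voices to [g]. /sakrudjixeokumf/ → sakrudjixeogumf.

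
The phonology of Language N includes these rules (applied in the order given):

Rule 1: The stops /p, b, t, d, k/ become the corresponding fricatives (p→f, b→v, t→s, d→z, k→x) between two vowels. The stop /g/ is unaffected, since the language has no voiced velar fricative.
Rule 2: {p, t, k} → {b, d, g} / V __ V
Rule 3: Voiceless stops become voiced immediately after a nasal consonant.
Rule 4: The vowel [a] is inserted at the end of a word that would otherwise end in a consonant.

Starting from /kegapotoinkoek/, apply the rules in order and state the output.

kegafosoingoeka

Rule 1 (intervocalic spirantization): /p/ is a stop between vowels /a/ and /o/, so it spirantizes to the fricative [f]. /t/ is a stop between vowels /o/ and /o/, so it spirantizes to the fricative [s]. /kegapotoinkoek/ → kegafosoinkoek.
Rule 2 (intervocalic voicing): no segment meets the environment; /kegafosoinkoek/ is unchanged.
Rule 3 (post-nasal voicing): /k/ is a voiceless stop immediately after the nasal /n/, so it voices to [g]. /kegafosoinkoek/ → kegafosoingoek.
Rule 4 (final a-epenthesis): the form ends in the consonant /k/, so [a] is inserted word-finally. /kegafosoingoek/ → kegafosoingoeka.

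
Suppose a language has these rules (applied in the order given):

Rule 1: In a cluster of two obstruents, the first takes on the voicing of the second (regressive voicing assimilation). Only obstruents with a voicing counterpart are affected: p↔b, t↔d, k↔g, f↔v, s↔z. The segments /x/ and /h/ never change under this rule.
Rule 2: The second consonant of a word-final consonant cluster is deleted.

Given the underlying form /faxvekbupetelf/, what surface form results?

faxvegbupetel

Rule 1 (regressive voicing assimilation): /k/ precedes the voiced obstruent /b/, so it voices to [g] by assimilation. /faxvekbupetelf/ → faxvegbupetelf.
Rule 2 (final cluster simplification): /f/ is the second consonant of a word-final cluster /lf/, so it deletes. /faxvegbupetelf/ → faxvegbupetel.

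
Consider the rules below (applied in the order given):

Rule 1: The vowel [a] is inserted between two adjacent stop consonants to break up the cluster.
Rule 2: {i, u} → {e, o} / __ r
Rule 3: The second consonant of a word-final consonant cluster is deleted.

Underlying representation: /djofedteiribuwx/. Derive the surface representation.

Rule 1 (stop-cluster a-epenthesis): /d/ and /t/ form a stop–stop cluster, so [a] is inserted between them. /djofedteiribuwx/ → djofedateiribuwx.
Rule 2 (pre-rhotic lowering): /i/ is a high vowel immediately before /r/, so it lowers to [e]. /djofedateiribuwx/ → djofedateeribuwx.
Rule 3 (final cluster simplification): /x/ is the second consonant of a word-final cluster /wx/, so it deletes. /djofedateeribuwx/ → djofedateeribuw.

djofedateeribuw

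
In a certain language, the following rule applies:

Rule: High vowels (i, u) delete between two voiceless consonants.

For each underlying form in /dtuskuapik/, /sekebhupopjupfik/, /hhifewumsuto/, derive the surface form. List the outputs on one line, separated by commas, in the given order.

dtskuapk, sekebhpopjupfk, hhfewumsto

/dtuskuapik/: /u/ is a high vowel flanked by voiceless consonants /t/ and /s/, so it deletes. /i/ is a high vowel flanked by voiceless consonants /p/ and /k/, so it deletes. → [dtskuapk].
/sekebhupopjupfik/: /u/ is a high vowel flanked by voiceless consonants /h/ and /p/, so it deletes. /i/ is a high vowel flanked by voiceless consonants /f/ and /k/, so it deletes. → [sekebhpopjupfk].
/hhifewumsuto/: /i/ is a high vowel flanked by voiceless consonants /h/ and /f/, so it deletes. /u/ is a high vowel flanked by voiceless consonants /s/ and /t/, so it deletes. → [hhfewumsto].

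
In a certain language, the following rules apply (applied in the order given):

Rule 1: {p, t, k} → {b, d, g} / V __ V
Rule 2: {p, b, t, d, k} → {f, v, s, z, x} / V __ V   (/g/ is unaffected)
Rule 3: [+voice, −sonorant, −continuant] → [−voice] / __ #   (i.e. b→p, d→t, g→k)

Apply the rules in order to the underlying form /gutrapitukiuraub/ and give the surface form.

Rule 1 (intervocalic voicing): /p/ is a voiceless stop between vowels /a/ and /i/, so it voices to [b]. /t/ is a voiceless stop between vowels /i/ and /u/, so it voices to [d]. /k/ is a voiceless stop between vowels /u/ and /i/, so it voices to [g]. /gutrapitukiuraub/ → gutrabidugiuraub.
Rule 2 (intervocalic spirantization): /b/ is a stop between vowels /a/ and /i/, so it spirantizes to the fricative [v]. /d/ is a stop between vowels /i/ and /u/, so it spirantizes to the fricative [z]. /gutrabidugiuraub/ → gutravizugiuraub.
Rule 3 (final devoicing): /b/ is a voiced stop in word-final position, so it devoices to [p]. /gutravizugiuraub/ → gutravizugiuraup.

gutravizugiuraup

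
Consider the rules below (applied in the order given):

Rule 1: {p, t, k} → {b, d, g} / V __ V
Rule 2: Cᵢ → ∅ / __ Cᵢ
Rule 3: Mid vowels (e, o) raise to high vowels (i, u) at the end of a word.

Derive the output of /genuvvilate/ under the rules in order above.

Rule 1 (intervocalic voicing): /t/ is a voiceless stop between vowels /a/ and /e/, so it voices to [d]. /genuvvilate/ → genuvvilade.
Rule 2 (degemination): /vv/ is a geminate; the first /v/ deletes. /genuvvilade/ → genuvilade.
Rule 3 (final vowel raising): /e/ is a mid vowel in word-final position, so it raises to [i]. /genuvilade/ → genuviladi.

genuviladi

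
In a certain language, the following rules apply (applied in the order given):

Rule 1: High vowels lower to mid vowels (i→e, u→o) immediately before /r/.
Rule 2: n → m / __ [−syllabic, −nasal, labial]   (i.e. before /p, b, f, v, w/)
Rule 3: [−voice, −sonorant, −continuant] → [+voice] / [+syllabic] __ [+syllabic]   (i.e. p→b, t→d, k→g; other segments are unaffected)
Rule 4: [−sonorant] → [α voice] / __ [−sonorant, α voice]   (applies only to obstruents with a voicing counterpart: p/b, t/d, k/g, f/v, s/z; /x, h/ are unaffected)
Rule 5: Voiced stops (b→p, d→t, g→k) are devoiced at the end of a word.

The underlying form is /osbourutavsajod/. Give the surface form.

ozboorudafsajot

Rule 1 (pre-rhotic lowering): /u/ is a high vowel immediately before /r/, so it lowers to [o]. /osbourutavsajod/ → osboorutavsajod.
Rule 2 (nasal place assimilation): no segment meets the environment; /osboorutavsajod/ is unchanged.
Rule 3 (intervocalic voicing): /t/ is a voiceless stop between vowels /u/ and /a/, so it voices to [d]. /osboorutavsajod/ → osboorudavsajod.
Rule 4 (regressive voicing assimilation): /s/ precedes the voiced obstruent /b/, so it voices to [z] by assimilation. /v/ precedes the voiceless obstruent /s/, so it devoices to [f] by assimilation. /osboorudavsajod/ → ozboorudafsajod.
Rule 5 (final devoicing): /d/ is a voiced stop in word-final position, so it devoices to [t]. /ozboorudafsajod/ → ozboorudafsajot.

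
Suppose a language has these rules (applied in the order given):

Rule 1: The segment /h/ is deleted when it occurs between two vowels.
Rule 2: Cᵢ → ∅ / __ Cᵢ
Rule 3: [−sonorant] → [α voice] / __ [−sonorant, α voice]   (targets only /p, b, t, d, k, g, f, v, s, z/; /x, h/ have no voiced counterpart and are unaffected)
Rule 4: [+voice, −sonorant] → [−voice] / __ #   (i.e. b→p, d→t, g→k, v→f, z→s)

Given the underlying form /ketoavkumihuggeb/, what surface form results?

Rule 1 (intervocalic h-deletion): /h/ occurs between vowels /i/ and /u/, so it deletes. /ketoavkumihuggeb/ → ketoavkumiuggeb.
Rule 2 (degemination): /gg/ is a geminate; the first /g/ deletes. /ketoavkumiuggeb/ → ketoavkumiugeb.
Rule 3 (regressive voicing assimilation): /v/ precedes the voiceless obstruent /k/, so it devoices to [f] by assimilation. /ketoavkumiugeb/ → ketoafkumiugeb.
Rule 4 (final devoicing): /b/ is a voiced obstruent in word-final position, so it devoices to [p]. /ketoafkumiugeb/ → ketoafkumiugep.

ketoafkumiugep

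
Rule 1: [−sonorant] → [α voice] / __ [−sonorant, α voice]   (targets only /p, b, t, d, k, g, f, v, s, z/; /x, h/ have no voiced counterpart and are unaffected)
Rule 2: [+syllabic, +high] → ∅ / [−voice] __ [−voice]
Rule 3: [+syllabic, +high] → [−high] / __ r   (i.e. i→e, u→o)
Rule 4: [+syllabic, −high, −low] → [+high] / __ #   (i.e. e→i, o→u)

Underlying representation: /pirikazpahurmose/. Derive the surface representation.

perikaspahormosi

Rule 1 (regressive voicing assimilation): /z/ precedes the voiceless obstruent /p/, so it devoices to [s] by assimilation. /pirikazpahurmose/ → pirikaspahurmose.
Rule 2 (high vowel syncope): no segment meets the environment; /pirikaspahurmose/ is unchanged.
Rule 3 (pre-rhotic lowering): /i/ is a high vowel immediately before /r/, so it lowers to [e]. /u/ is a high vowel immediately before /r/, so it lowers to [o]. /pirikaspahurmose/ → perikaspahormose.
Rule 4 (final vowel raising): /e/ is a mid vowel in word-final position, so it raises to [i]. /perikaspahormose/ → perikaspahormosi.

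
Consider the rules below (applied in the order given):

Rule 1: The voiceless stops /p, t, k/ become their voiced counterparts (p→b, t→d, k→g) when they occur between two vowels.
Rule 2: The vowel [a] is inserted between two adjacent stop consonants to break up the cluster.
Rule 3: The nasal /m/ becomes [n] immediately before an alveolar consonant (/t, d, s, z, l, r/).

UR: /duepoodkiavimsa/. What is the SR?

dueboodakiavinsa

Rule 1 (intervocalic voicing): /p/ is a voiceless stop between vowels /e/ and /o/, so it voices to [b]. /duepoodkiavimsa/ → dueboodkiavimsa.
Rule 2 (stop-cluster a-epenthesis): /d/ and /k/ form a stop–stop cluster, so [a] is inserted between them. /dueboodkiavimsa/ → dueboodakiavimsa.
Rule 3 (nasal place assimilation): /m/ precedes the alveolar consonant /s/, so it assimilates in place to [n]. /dueboodakiavimsa/ → dueboodakiavinsa.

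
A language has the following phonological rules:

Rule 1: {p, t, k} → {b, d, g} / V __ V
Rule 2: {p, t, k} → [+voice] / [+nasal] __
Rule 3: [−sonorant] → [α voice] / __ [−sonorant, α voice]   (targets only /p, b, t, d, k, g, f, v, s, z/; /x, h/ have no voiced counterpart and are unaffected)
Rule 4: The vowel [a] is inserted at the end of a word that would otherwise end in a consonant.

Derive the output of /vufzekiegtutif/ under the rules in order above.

Rule 1 (intervocalic voicing): /k/ is a voiceless stop between vowels /e/ and /i/, so it voices to [g]. /t/ is a voiceless stop between vowels /u/ and /i/, so it voices to [d]. /vufzekiegtutif/ → vufzegiegtudif.
Rule 2 (post-nasal voicing): no segment meets the environment; /vufzegiegtudif/ is unchanged.
Rule 3 (regressive voicing assimilation): /f/ precedes the voiced obstruent /z/, so it voices to [v] by assimilation. /g/ precedes the voiceless obstruent /t/, so it devoices to [k] by assimilation. /vufzegiegtudif/ → vuvzegiektudif.
Rule 4 (final a-epenthesis): the form ends in the consonant /f/, so [a] is inserted word-finally. /vuvzegiektudif/ → vuvzegiektudifa.

vuvzegiektudifa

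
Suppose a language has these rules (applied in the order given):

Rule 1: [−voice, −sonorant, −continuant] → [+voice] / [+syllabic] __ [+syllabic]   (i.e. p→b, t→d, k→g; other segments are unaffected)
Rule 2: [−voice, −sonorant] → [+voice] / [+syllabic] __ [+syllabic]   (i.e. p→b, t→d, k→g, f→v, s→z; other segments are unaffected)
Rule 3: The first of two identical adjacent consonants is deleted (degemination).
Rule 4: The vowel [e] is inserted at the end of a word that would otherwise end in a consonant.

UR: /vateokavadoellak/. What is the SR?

Rule 1 (intervocalic voicing): /t/ is a voiceless stop between vowels /a/ and /e/, so it voices to [d]. /k/ is a voiceless stop between vowels /o/ and /a/, so it voices to [g]. /vateokavadoellak/ → vadeogavadoellak.
Rule 2 (intervocalic voicing): no segment meets the environment; /vadeogavadoellak/ is unchanged.
Rule 3 (degemination): /ll/ is a geminate; the first /l/ deletes. /vadeogavadoellak/ → vadeogavadoelak.
Rule 4 (final e-epenthesis): the form ends in the consonant /k/, so [e] is inserted word-finally. /vadeogavadoelak/ → vadeogavadoelake.

vadeogavadoelake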